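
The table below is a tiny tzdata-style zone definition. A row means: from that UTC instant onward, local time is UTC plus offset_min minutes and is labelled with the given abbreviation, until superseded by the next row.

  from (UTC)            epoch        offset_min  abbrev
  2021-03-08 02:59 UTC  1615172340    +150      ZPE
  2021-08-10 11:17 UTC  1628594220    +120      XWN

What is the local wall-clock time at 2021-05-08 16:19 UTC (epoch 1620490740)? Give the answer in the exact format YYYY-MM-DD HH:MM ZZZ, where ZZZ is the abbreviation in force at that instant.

Query: 2021-05-08 16:19 UTC
Rule 1/2 (ZPE, +02:30): 2021-03-08 02:59 UTC ≤ query < 2021-08-10 11:17 UTC
16·60 + 19 + 150 = 1129 min
1129 = 0·1440 + 1129; 1129 = 18·60 + 49 → 18:49, same day
→ 2021-05-08 18:49 ZPE

2021-05-08 18:49 ZPE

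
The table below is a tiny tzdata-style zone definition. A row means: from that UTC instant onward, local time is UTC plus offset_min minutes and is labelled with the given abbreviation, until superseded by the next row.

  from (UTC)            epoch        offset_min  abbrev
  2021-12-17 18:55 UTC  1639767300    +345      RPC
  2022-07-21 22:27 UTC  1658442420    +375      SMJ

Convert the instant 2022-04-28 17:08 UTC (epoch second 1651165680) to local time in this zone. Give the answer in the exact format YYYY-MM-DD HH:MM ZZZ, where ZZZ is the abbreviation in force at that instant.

Query: 2022-04-28 17:08 UTC
Rule 1/2 (RPC, +05:45): 2021-12-17 18:55 UTC ≤ query < 2022-07-21 22:27 UTC
17·60 + 8 + 345 = 1373 min
1373 = 0·1440 + 1373; 1373 = 22·60 + 53 → 22:53, same day
→ 2022-04-28 22:53 RPC

2022-04-28 22:53 RPC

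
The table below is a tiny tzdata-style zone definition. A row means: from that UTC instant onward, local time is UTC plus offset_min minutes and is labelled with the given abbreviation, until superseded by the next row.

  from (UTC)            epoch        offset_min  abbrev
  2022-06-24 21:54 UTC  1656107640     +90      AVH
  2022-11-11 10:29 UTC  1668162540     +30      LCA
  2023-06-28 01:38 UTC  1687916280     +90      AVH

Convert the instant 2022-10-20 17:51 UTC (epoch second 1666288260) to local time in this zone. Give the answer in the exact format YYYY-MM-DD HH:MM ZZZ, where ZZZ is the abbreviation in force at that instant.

Query: 2022-10-20 17:51 UTC
Rule 1/3 (AVH, +01:30): 2022-06-24 21:54 UTC ≤ query < 2022-11-11 10:29 UTC
17·60 + 51 + 90 = 1161 min
1161 = 0·1440 + 1161; 1161 = 19·60 + 21 → 19:21, same day
→ 2022-10-20 19:21 AVH

2022-10-20 19:21 AVH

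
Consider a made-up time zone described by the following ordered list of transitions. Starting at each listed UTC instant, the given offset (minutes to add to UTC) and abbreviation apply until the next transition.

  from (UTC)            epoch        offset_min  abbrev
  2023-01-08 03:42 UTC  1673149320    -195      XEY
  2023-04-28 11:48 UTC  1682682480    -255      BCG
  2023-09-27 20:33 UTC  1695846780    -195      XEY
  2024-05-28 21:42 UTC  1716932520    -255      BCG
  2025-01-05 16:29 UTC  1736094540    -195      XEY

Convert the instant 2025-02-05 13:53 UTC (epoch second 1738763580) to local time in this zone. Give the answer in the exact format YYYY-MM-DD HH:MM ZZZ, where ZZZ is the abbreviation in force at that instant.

2025-02-05 10:38 XEY

Query: 2025-02-05 13:53 UTC
Rule 5/5 (XEY, -03:15): 2025-01-05 16:29 UTC ≤ query < +∞
13·60 + 53 - 195 = 638 min
638 = 0·1440 + 638; 638 = 10·60 + 38 → 10:38, same day
→ 2025-02-05 10:38 XEY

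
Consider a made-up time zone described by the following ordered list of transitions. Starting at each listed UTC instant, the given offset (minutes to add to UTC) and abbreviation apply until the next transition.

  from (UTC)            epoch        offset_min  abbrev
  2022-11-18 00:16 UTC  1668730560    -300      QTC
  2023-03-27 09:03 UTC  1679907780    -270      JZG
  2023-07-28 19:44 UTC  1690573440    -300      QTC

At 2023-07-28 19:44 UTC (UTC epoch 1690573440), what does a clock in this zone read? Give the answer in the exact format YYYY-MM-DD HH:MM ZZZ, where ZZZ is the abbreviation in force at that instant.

2023-07-28 14:44 QTC

Query: 2023-07-28 19:44 UTC
Rule 3/3 (QTC, -05:00): 2023-07-28 19:44 UTC ≤ query < +∞
19·60 + 44 - 300 = 884 min
884 = 0·1440 + 884; 884 = 14·60 + 44 → 14:44, same day
→ 2023-07-28 14:44 QTC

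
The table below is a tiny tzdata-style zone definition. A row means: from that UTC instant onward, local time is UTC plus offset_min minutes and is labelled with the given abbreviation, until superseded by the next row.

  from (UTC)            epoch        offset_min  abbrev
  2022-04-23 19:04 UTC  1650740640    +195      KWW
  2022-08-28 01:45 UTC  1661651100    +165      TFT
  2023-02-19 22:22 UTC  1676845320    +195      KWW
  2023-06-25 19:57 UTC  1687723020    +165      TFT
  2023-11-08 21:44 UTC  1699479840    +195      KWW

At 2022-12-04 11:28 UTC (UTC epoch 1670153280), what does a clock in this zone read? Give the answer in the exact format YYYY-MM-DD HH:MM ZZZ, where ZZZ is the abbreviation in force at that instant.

2022-12-04 14:13 TFT

Query: 2022-12-04 11:28 UTC
Rule 2/5 (TFT, +02:45): 2022-08-28 01:45 UTC ≤ query < 2023-02-19 22:22 UTC
11·60 + 28 + 165 = 853 min
853 = 0·1440 + 853; 853 = 14·60 + 13 → 14:13, same day
→ 2022-12-04 14:13 TFT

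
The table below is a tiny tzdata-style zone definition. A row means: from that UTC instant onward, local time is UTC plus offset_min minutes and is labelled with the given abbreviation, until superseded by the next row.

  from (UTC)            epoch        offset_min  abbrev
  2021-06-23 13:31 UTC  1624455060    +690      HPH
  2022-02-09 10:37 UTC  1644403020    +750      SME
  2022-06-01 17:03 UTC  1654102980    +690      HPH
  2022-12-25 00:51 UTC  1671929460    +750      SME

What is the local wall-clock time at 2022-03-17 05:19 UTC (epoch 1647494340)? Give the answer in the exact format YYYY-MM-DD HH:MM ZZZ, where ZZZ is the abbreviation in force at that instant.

Query: 2022-03-17 05:19 UTC
Rule 2/4 (SME, +12:30): 2022-02-09 10:37 UTC ≤ query < 2022-06-01 17:03 UTC
5·60 + 19 + 750 = 1069 min
1069 = 0·1440 + 1069; 1069 = 17·60 + 49 → 17:49, same day
→ 2022-03-17 17:49 SME

2022-03-17 17:49 SME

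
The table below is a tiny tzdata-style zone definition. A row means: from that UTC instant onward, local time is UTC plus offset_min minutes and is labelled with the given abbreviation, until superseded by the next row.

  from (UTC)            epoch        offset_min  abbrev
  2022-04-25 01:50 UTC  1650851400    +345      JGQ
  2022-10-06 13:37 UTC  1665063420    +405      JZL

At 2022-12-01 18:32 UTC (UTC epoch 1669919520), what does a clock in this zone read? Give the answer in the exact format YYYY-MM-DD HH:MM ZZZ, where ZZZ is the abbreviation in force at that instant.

2022-12-02 01:17 JZL

Query: 2022-12-01 18:32 UTC
Rule 2/2 (JZL, +06:45): 2022-10-06 13:37 UTC ≤ query < +∞
18·60 + 32 + 405 = 1517 min
1517 = 1·1440 + 77; 77 = 1·60 + 17 → 01:17, 2022-12-01 + 1 day = 2022-12-02
→ 2022-12-02 01:17 JZL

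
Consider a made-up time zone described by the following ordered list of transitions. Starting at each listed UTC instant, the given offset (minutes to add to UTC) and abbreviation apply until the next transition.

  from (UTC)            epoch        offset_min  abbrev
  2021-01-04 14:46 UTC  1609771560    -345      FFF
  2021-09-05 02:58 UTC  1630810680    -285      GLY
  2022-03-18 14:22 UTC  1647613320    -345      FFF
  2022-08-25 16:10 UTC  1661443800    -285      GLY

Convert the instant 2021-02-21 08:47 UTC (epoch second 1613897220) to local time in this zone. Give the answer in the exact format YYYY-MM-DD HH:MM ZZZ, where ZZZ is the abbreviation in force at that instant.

Query: 2021-02-21 08:47 UTC
Rule 1/4 (FFF, -05:45): 2021-01-04 14:46 UTC ≤ query < 2021-09-05 02:58 UTC
8·60 + 47 - 345 = 182 min
182 = 0·1440 + 182; 182 = 3·60 + 2 → 03:02, same day
→ 2021-02-21 03:02 FFF

2021-02-21 03:02 FFF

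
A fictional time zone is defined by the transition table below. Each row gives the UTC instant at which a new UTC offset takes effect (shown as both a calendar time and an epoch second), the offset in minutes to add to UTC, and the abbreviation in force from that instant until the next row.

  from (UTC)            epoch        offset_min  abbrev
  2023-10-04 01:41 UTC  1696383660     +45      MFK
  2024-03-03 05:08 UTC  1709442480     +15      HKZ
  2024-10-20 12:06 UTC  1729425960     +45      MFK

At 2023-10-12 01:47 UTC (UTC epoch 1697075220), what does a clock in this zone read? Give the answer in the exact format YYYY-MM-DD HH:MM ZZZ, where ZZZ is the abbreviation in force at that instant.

2023-10-12 02:32 MFK

Query: 2023-10-12 01:47 UTC
Rule 1/3 (MFK, +00:45): 2023-10-04 01:41 UTC ≤ query < 2024-03-03 05:08 UTC
1·60 + 47 + 45 = 152 min
152 = 0·1440 + 152; 152 = 2·60 + 32 → 02:32, same day
→ 2023-10-12 02:32 MFK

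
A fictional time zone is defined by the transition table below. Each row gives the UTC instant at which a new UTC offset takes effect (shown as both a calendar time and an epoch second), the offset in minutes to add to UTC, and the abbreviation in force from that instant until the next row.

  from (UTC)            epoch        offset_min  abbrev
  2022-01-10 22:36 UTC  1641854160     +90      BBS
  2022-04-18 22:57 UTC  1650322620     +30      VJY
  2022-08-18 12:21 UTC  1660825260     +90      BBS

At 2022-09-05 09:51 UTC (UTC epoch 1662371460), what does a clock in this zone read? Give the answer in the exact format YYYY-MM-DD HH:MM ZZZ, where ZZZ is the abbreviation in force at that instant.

Query: 2022-09-05 09:51 UTC
Rule 3/3 (BBS, +01:30): 2022-08-18 12:21 UTC ≤ query < +∞
9·60 + 51 + 90 = 681 min
681 = 0·1440 + 681; 681 = 11·60 + 21 → 11:21, same day
→ 2022-09-05 11:21 BBS

2022-09-05 11:21 BBS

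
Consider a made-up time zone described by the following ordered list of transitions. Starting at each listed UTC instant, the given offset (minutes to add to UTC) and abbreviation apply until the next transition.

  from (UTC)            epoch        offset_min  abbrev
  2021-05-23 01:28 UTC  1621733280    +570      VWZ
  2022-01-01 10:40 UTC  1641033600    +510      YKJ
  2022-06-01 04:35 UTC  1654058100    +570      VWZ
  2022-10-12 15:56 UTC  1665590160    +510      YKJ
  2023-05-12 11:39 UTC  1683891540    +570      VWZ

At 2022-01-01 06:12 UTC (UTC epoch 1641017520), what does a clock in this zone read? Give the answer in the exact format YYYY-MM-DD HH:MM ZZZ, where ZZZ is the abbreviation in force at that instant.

Query: 2022-01-01 06:12 UTC
Rule 1/5 (VWZ, +09:30): 2021-05-23 01:28 UTC ≤ query < 2022-01-01 10:40 UTC
6·60 + 12 + 570 = 942 min
942 = 0·1440 + 942; 942 = 15·60 + 42 → 15:42, same day
→ 2022-01-01 15:42 VWZ

2022-01-01 15:42 VWZ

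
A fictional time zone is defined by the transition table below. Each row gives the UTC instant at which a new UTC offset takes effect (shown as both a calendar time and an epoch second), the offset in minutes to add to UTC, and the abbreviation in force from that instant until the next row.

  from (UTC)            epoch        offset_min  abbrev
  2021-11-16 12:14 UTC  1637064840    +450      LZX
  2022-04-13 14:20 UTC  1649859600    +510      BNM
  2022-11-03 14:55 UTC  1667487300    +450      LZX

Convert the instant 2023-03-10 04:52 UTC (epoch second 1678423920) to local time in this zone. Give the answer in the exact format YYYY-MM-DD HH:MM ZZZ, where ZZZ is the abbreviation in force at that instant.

Query: 2023-03-10 04:52 UTC
Rule 3/3 (LZX, +07:30): 2022-11-03 14:55 UTC ≤ query < +∞
4·60 + 52 + 450 = 742 min
742 = 0·1440 + 742; 742 = 12·60 + 22 → 12:22, same day
→ 2023-03-10 12:22 LZX

2023-03-10 12:22 LZX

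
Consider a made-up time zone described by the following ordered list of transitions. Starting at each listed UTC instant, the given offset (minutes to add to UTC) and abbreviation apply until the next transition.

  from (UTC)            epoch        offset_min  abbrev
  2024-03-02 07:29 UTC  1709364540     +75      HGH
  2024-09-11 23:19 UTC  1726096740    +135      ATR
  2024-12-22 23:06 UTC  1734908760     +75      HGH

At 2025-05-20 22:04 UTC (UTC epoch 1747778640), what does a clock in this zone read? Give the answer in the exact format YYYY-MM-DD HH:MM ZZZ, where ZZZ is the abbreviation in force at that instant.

2025-05-20 23:19 HGH

Query: 2025-05-20 22:04 UTC
Rule 3/3 (HGH, +01:15): 2024-12-22 23:06 UTC ≤ query < +∞
22·60 + 4 + 75 = 1399 min
1399 = 0·1440 + 1399; 1399 = 23·60 + 19 → 23:19, same day
→ 2025-05-20 23:19 HGH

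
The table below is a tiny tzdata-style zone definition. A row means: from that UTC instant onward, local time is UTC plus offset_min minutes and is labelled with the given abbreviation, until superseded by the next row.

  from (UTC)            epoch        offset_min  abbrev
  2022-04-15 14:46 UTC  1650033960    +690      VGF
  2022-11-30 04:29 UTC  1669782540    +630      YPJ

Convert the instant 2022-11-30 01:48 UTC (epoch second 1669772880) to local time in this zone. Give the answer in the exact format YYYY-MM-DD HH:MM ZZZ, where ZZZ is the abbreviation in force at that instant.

2022-11-30 13:18 VGF

Query: 2022-11-30 01:48 UTC
Rule 1/2 (VGF, +11:30): 2022-04-15 14:46 UTC ≤ query < 2022-11-30 04:29 UTC
1·60 + 48 + 690 = 798 min
798 = 0·1440 + 798; 798 = 13·60 + 18 → 13:18, same day
→ 2022-11-30 13:18 VGF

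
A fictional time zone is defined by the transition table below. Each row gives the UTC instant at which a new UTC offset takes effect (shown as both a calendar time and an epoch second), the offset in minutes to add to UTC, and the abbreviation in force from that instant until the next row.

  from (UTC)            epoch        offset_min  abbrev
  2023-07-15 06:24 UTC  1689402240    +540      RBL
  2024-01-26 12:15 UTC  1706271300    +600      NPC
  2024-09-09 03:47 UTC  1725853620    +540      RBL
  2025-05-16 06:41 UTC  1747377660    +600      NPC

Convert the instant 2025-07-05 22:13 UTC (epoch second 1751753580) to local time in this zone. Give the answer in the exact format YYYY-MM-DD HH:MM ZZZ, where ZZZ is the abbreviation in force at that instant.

Query: 2025-07-05 22:13 UTC
Rule 4/4 (NPC, +10:00): 2025-05-16 06:41 UTC ≤ query < +∞
22·60 + 13 + 600 = 1933 min
1933 = 1·1440 + 493; 493 = 8·60 + 13 → 08:13, 2025-07-05 + 1 day = 2025-07-06
→ 2025-07-06 08:13 NPC

2025-07-06 08:13 NPC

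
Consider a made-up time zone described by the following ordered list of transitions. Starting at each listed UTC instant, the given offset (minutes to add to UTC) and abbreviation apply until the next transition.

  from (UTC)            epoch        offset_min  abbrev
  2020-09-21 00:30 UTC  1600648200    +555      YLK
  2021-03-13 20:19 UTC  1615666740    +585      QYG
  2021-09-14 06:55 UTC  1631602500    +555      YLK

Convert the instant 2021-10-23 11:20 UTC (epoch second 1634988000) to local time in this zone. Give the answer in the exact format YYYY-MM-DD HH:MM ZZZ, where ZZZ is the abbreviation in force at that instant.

Query: 2021-10-23 11:20 UTC
Rule 3/3 (YLK, +09:15): 2021-09-14 06:55 UTC ≤ query < +∞
11·60 + 20 + 555 = 1235 min
1235 = 0·1440 + 1235; 1235 = 20·60 + 35 → 20:35, same day
→ 2021-10-23 20:35 YLK

2021-10-23 20:35 YLK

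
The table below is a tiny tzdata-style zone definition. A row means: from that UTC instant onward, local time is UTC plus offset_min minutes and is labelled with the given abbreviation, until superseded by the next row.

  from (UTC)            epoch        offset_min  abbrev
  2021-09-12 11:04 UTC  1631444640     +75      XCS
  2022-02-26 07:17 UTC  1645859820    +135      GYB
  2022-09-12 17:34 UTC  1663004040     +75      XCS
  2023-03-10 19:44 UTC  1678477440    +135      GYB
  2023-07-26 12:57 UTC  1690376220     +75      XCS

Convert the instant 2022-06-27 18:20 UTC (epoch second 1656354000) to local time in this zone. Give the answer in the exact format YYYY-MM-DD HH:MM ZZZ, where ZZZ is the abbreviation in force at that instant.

Query: 2022-06-27 18:20 UTC
Rule 2/5 (GYB, +02:15): 2022-02-26 07:17 UTC ≤ query < 2022-09-12 17:34 UTC
18·60 + 20 + 135 = 1235 min
1235 = 0·1440 + 1235; 1235 = 20·60 + 35 → 20:35, same day
→ 2022-06-27 20:35 GYB

2022-06-27 20:35 GYB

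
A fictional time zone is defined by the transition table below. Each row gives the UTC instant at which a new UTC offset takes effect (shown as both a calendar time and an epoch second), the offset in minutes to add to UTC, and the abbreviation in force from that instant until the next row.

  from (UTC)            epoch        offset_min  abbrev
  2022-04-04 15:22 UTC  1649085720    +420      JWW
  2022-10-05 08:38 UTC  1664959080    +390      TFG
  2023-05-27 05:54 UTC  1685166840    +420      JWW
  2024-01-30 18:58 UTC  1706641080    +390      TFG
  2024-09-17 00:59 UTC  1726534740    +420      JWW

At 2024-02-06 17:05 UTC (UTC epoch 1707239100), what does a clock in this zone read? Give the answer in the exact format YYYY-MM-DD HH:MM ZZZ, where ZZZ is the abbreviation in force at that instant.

2024-02-06 23:35 TFG

Query: 2024-02-06 17:05 UTC
Rule 4/5 (TFG, +06:30): 2024-01-30 18:58 UTC ≤ query < 2024-09-17 00:59 UTC
17·60 + 5 + 390 = 1415 min
1415 = 0·1440 + 1415; 1415 = 23·60 + 35 → 23:35, same day
→ 2024-02-06 23:35 TFG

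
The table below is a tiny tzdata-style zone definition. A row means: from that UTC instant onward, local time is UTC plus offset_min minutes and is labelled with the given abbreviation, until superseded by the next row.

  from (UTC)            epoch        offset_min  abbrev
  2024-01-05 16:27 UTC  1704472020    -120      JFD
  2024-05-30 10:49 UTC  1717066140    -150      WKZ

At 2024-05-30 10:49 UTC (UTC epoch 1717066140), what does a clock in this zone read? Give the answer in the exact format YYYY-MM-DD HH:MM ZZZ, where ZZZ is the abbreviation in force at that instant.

Query: 2024-05-30 10:49 UTC
Rule 2/2 (WKZ, -02:30): 2024-05-30 10:49 UTC ≤ query < +∞
10·60 + 49 - 150 = 499 min
499 = 0·1440 + 499; 499 = 8·60 + 19 → 08:19, same day
→ 2024-05-30 08:19 WKZ

2024-05-30 08:19 WKZ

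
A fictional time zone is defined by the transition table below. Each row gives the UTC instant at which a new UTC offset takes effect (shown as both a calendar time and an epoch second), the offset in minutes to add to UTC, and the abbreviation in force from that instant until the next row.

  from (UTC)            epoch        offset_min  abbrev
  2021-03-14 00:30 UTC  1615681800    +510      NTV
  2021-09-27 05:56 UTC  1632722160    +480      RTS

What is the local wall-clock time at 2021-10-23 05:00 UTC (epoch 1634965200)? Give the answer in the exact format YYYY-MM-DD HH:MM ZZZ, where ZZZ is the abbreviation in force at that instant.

Query: 2021-10-23 05:00 UTC
Rule 2/2 (RTS, +08:00): 2021-09-27 05:56 UTC ≤ query < +∞
5·60 + 0 + 480 = 780 min
780 = 0·1440 + 780; 780 = 13·60 + 0 → 13:00, same day
→ 2021-10-23 13:00 RTS

2021-10-23 13:00 RTS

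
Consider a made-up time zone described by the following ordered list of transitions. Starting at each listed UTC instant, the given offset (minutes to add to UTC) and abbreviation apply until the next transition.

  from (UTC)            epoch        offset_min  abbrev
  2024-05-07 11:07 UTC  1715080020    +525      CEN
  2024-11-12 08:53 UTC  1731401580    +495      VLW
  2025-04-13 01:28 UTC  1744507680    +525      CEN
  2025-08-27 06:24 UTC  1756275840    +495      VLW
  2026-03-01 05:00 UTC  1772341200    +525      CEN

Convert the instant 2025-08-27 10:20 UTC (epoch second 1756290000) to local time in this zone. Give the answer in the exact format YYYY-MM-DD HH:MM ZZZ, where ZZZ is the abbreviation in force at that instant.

Query: 2025-08-27 10:20 UTC
Rule 4/5 (VLW, +08:15): 2025-08-27 06:24 UTC ≤ query < 2026-03-01 05:00 UTC
10·60 + 20 + 495 = 1115 min
1115 = 0·1440 + 1115; 1115 = 18·60 + 35 → 18:35, same day
→ 2025-08-27 18:35 VLW

2025-08-27 18:35 VLW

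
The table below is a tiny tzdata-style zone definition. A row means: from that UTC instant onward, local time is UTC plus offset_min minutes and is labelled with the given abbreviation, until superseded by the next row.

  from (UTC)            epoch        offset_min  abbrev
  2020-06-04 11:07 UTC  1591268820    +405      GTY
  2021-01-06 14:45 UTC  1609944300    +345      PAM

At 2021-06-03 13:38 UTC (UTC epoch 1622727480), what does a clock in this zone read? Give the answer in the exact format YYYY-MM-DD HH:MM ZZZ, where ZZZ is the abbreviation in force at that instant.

Query: 2021-06-03 13:38 UTC
Rule 2/2 (PAM, +05:45): 2021-01-06 14:45 UTC ≤ query < +∞
13·60 + 38 + 345 = 1163 min
1163 = 0·1440 + 1163; 1163 = 19·60 + 23 → 19:23, same day
→ 2021-06-03 19:23 PAM

2021-06-03 19:23 PAM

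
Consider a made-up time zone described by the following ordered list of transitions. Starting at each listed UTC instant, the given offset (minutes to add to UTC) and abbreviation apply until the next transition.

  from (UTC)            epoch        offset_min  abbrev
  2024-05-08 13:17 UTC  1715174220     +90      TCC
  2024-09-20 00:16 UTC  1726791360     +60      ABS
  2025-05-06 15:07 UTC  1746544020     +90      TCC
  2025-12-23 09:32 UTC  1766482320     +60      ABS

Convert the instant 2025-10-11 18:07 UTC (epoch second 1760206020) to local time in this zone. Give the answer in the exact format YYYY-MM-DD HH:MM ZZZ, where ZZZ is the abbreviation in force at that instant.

2025-10-11 19:37 TCC

Query: 2025-10-11 18:07 UTC
Rule 3/4 (TCC, +01:30): 2025-05-06 15:07 UTC ≤ query < 2025-12-23 09:32 UTC
18·60 + 7 + 90 = 1177 min
1177 = 0·1440 + 1177; 1177 = 19·60 + 37 → 19:37, same day
→ 2025-10-11 19:37 TCC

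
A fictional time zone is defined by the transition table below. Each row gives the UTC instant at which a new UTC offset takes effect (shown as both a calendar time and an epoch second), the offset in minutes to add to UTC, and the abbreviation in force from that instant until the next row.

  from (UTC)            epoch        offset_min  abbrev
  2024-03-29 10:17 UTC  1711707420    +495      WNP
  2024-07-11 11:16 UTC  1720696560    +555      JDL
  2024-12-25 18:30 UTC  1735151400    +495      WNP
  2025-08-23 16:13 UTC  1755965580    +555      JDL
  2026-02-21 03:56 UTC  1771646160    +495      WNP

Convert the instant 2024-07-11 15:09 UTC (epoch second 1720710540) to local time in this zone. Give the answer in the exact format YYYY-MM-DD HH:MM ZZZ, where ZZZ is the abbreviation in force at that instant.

2024-07-12 00:24 JDL

Query: 2024-07-11 15:09 UTC
Rule 2/5 (JDL, +09:15): 2024-07-11 11:16 UTC ≤ query < 2024-12-25 18:30 UTC
15·60 + 9 + 555 = 1464 min
1464 = 1·1440 + 24; 24 = 0·60 + 24 → 00:24, 2024-07-11 + 1 day = 2024-07-12
→ 2024-07-12 00:24 JDL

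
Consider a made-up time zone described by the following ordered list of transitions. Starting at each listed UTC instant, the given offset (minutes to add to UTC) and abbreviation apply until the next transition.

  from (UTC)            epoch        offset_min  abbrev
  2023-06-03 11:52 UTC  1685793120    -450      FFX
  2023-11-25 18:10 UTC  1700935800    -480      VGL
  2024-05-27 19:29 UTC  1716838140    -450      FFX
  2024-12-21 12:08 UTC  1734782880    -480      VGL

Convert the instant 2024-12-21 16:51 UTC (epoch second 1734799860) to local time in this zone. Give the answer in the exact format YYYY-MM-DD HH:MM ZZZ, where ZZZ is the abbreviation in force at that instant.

Query: 2024-12-21 16:51 UTC
Rule 4/4 (VGL, -08:00): 2024-12-21 12:08 UTC ≤ query < +∞
16·60 + 51 - 480 = 531 min
531 = 0·1440 + 531; 531 = 8·60 + 51 → 08:51, same day
→ 2024-12-21 08:51 VGL

2024-12-21 08:51 VGL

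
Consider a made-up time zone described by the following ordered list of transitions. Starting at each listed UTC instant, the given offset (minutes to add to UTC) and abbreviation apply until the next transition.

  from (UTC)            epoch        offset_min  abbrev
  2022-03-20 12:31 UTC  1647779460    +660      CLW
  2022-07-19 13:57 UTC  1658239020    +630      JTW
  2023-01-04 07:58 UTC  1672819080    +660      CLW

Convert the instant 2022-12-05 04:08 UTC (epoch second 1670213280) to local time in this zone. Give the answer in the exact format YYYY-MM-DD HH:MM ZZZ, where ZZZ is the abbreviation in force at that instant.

Query: 2022-12-05 04:08 UTC
Rule 2/3 (JTW, +10:30): 2022-07-19 13:57 UTC ≤ query < 2023-01-04 07:58 UTC
4·60 + 8 + 630 = 878 min
878 = 0·1440 + 878; 878 = 14·60 + 38 → 14:38, same day
→ 2022-12-05 14:38 JTW

2022-12-05 14:38 JTW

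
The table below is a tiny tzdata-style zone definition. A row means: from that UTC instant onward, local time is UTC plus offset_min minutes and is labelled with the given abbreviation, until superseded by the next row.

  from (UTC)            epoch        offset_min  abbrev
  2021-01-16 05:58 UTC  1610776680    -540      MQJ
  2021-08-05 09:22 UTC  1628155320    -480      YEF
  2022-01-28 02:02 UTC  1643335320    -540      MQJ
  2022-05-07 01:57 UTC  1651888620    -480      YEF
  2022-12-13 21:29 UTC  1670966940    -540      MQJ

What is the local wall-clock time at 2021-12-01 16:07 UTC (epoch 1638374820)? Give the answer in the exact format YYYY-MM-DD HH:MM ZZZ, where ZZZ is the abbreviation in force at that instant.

2021-12-01 08:07 YEF

Query: 2021-12-01 16:07 UTC
Rule 2/5 (YEF, -08:00): 2021-08-05 09:22 UTC ≤ query < 2022-01-28 02:02 UTC
16·60 + 7 - 480 = 487 min
487 = 0·1440 + 487; 487 = 8·60 + 7 → 08:07, same day
→ 2021-12-01 08:07 YEF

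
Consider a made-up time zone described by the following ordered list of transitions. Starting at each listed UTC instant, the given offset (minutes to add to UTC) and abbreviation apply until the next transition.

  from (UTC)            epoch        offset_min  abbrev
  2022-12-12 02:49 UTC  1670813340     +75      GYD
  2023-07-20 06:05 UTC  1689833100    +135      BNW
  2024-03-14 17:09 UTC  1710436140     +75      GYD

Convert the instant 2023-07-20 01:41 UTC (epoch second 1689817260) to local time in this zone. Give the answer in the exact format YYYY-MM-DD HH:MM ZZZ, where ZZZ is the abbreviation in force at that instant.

2023-07-20 02:56 GYD

Query: 2023-07-20 01:41 UTC
Rule 1/3 (GYD, +01:15): 2022-12-12 02:49 UTC ≤ query < 2023-07-20 06:05 UTC
1·60 + 41 + 75 = 176 min
176 = 0·1440 + 176; 176 = 2·60 + 56 → 02:56, same day
→ 2023-07-20 02:56 GYD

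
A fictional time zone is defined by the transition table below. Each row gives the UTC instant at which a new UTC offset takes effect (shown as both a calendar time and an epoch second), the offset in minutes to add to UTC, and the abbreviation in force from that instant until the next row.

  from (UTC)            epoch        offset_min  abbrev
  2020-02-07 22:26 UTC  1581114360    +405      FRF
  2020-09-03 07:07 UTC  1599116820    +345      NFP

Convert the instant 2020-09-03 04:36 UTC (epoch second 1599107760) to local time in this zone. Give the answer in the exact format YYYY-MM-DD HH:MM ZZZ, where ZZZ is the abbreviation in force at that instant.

Query: 2020-09-03 04:36 UTC
Rule 1/2 (FRF, +06:45): 2020-02-07 22:26 UTC ≤ query < 2020-09-03 07:07 UTC
4·60 + 36 + 405 = 681 min
681 = 0·1440 + 681; 681 = 11·60 + 21 → 11:21, same day
→ 2020-09-03 11:21 FRF

2020-09-03 11:21 FRF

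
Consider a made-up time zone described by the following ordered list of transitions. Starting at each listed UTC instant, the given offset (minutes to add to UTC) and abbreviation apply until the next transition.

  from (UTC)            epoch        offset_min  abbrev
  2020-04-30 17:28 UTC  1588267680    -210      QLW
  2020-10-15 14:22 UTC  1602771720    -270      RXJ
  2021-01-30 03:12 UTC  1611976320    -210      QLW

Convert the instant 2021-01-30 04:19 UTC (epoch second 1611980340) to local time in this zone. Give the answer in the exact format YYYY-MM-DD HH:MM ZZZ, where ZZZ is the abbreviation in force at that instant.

2021-01-30 00:49 QLW

Query: 2021-01-30 04:19 UTC
Rule 3/3 (QLW, -03:30): 2021-01-30 03:12 UTC ≤ query < +∞
4·60 + 19 - 210 = 49 min
49 = 0·1440 + 49; 49 = 0·60 + 49 → 00:49, same day
→ 2021-01-30 00:49 QLW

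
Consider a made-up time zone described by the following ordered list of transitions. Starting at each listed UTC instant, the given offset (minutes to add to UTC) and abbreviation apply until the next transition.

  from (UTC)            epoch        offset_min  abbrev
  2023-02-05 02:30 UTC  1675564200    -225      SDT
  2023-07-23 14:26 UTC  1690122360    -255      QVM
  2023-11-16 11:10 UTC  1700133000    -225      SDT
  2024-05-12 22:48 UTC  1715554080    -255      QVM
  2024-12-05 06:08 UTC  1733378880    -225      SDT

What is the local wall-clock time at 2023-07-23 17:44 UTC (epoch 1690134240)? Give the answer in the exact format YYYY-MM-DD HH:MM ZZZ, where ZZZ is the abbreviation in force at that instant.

Query: 2023-07-23 17:44 UTC
Rule 2/5 (QVM, -04:15): 2023-07-23 14:26 UTC ≤ query < 2023-11-16 11:10 UTC
17·60 + 44 - 255 = 809 min
809 = 0·1440 + 809; 809 = 13·60 + 29 → 13:29, same day
→ 2023-07-23 13:29 QVM

2023-07-23 13:29 QVM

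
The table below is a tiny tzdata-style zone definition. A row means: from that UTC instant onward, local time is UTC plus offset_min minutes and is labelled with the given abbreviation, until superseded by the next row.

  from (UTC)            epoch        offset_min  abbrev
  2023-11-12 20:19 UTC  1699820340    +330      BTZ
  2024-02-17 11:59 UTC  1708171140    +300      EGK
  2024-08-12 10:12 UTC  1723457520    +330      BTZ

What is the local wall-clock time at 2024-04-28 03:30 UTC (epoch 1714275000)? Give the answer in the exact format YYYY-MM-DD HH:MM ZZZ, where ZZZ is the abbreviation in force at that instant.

Query: 2024-04-28 03:30 UTC
Rule 2/3 (EGK, +05:00): 2024-02-17 11:59 UTC ≤ query < 2024-08-12 10:12 UTC
3·60 + 30 + 300 = 510 min
510 = 0·1440 + 510; 510 = 8·60 + 30 → 08:30, same day
→ 2024-04-28 08:30 EGK

2024-04-28 08:30 EGK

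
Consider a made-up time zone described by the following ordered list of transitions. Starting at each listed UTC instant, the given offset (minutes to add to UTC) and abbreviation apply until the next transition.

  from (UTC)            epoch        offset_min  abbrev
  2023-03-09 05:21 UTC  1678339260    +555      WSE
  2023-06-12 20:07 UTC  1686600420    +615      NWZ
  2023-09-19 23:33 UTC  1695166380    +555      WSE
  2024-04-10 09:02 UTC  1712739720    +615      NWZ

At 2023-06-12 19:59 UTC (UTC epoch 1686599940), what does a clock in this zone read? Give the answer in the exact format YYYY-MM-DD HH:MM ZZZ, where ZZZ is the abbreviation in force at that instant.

2023-06-13 05:14 WSE

Query: 2023-06-12 19:59 UTC
Rule 1/4 (WSE, +09:15): 2023-03-09 05:21 UTC ≤ query < 2023-06-12 20:07 UTC
19·60 + 59 + 555 = 1754 min
1754 = 1·1440 + 314; 314 = 5·60 + 14 → 05:14, 2023-06-12 + 1 day = 2023-06-13
→ 2023-06-13 05:14 WSE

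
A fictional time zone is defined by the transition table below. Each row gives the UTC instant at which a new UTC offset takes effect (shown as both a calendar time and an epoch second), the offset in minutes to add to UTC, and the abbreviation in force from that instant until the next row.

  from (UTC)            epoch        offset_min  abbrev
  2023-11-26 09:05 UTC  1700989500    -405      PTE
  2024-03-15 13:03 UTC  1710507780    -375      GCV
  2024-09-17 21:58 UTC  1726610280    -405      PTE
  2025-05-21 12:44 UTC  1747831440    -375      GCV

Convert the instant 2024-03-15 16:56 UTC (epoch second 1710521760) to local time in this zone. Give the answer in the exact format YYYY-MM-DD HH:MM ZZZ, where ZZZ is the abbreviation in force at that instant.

Query: 2024-03-15 16:56 UTC
Rule 2/4 (GCV, -06:15): 2024-03-15 13:03 UTC ≤ query < 2024-09-17 21:58 UTC
16·60 + 56 - 375 = 641 min
641 = 0·1440 + 641; 641 = 10·60 + 41 → 10:41, same day
→ 2024-03-15 10:41 GCV

2024-03-15 10:41 GCV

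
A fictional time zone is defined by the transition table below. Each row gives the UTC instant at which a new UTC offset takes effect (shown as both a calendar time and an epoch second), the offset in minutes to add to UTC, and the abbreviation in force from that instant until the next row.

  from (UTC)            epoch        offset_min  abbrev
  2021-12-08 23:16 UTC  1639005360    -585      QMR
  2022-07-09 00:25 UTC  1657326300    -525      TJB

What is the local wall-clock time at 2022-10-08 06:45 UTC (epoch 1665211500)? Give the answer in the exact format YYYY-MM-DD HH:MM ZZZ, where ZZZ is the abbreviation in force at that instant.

Query: 2022-10-08 06:45 UTC
Rule 2/2 (TJB, -08:45): 2022-07-09 00:25 UTC ≤ query < +∞
6·60 + 45 - 525 = -120 min
-120 = -1·1440 + 1320; 1320 = 22·60 + 0 → 22:00, 2022-10-08 - 1 day = 2022-10-07
→ 2022-10-07 22:00 TJB

2022-10-07 22:00 TJB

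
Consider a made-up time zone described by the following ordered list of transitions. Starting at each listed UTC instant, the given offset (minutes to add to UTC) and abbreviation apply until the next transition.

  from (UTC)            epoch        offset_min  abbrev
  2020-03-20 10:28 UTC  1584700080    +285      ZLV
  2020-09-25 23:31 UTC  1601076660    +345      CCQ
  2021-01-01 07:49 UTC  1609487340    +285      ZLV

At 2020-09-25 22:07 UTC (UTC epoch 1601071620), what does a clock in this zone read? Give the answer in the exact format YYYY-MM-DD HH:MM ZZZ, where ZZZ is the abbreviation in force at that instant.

2020-09-26 02:52 ZLV

Query: 2020-09-25 22:07 UTC
Rule 1/3 (ZLV, +04:45): 2020-03-20 10:28 UTC ≤ query < 2020-09-25 23:31 UTC
22·60 + 7 + 285 = 1612 min
1612 = 1·1440 + 172; 172 = 2·60 + 52 → 02:52, 2020-09-25 + 1 day = 2020-09-26
→ 2020-09-26 02:52 ZLV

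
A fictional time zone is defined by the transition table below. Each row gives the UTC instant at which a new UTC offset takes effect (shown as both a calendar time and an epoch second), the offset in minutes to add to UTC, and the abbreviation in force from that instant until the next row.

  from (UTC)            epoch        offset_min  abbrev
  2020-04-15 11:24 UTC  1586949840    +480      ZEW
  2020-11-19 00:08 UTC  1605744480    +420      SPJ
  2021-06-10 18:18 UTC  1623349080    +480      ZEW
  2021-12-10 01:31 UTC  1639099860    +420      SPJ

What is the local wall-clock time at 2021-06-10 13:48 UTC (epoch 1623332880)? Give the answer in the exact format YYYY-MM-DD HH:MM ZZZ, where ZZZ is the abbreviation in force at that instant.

Query: 2021-06-10 13:48 UTC
Rule 2/4 (SPJ, +07:00): 2020-11-19 00:08 UTC ≤ query < 2021-06-10 18:18 UTC
13·60 + 48 + 420 = 1248 min
1248 = 0·1440 + 1248; 1248 = 20·60 + 48 → 20:48, same day
→ 2021-06-10 20:48 SPJ

2021-06-10 20:48 SPJ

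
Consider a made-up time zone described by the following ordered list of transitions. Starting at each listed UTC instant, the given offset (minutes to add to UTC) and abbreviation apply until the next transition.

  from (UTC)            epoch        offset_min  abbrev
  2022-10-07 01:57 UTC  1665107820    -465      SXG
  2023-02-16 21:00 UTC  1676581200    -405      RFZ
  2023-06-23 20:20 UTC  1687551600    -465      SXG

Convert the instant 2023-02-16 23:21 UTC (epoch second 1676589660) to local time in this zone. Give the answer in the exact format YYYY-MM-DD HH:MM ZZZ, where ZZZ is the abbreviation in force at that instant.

Query: 2023-02-16 23:21 UTC
Rule 2/3 (RFZ, -06:45): 2023-02-16 21:00 UTC ≤ query < 2023-06-23 20:20 UTC
23·60 + 21 - 405 = 996 min
996 = 0·1440 + 996; 996 = 16·60 + 36 → 16:36, same day
→ 2023-02-16 16:36 RFZ

2023-02-16 16:36 RFZ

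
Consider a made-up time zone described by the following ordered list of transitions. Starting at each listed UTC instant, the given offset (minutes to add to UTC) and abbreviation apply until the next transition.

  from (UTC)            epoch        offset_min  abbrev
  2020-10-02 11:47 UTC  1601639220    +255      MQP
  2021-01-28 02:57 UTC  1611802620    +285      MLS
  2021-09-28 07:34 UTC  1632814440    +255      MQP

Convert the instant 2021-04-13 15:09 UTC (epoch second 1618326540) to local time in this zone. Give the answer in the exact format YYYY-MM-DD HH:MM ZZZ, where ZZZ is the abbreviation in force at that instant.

2021-04-13 19:54 MLS

Query: 2021-04-13 15:09 UTC
Rule 2/3 (MLS, +04:45): 2021-01-28 02:57 UTC ≤ query < 2021-09-28 07:34 UTC
15·60 + 9 + 285 = 1194 min
1194 = 0·1440 + 1194; 1194 = 19·60 + 54 → 19:54, same day
→ 2021-04-13 19:54 MLS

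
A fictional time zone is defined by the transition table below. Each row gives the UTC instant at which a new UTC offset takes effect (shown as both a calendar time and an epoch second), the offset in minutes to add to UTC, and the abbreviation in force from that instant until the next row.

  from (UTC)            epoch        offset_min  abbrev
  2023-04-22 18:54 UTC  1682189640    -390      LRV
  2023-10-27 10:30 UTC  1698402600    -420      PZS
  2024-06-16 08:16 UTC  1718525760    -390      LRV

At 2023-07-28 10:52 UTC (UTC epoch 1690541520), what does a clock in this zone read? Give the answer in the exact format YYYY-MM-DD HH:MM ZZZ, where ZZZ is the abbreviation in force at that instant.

2023-07-28 04:22 LRV

Query: 2023-07-28 10:52 UTC
Rule 1/3 (LRV, -06:30): 2023-04-22 18:54 UTC ≤ query < 2023-10-27 10:30 UTC
10·60 + 52 - 390 = 262 min
262 = 0·1440 + 262; 262 = 4·60 + 22 → 04:22, same day
→ 2023-07-28 04:22 LRV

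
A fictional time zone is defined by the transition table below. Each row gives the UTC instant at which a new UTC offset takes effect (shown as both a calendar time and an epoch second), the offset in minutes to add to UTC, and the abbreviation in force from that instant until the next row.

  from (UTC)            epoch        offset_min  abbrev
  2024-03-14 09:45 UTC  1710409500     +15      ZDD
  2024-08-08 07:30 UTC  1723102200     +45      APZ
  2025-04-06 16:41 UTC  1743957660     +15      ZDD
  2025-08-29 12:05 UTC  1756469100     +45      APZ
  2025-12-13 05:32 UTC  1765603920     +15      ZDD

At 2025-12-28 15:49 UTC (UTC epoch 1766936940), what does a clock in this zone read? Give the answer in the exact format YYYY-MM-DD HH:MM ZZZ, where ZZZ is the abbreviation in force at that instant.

2025-12-28 16:04 ZDD

Query: 2025-12-28 15:49 UTC
Rule 5/5 (ZDD, +00:15): 2025-12-13 05:32 UTC ≤ query < +∞
15·60 + 49 + 15 = 964 min
964 = 0·1440 + 964; 964 = 16·60 + 4 → 16:04, same day
→ 2025-12-28 16:04 ZDD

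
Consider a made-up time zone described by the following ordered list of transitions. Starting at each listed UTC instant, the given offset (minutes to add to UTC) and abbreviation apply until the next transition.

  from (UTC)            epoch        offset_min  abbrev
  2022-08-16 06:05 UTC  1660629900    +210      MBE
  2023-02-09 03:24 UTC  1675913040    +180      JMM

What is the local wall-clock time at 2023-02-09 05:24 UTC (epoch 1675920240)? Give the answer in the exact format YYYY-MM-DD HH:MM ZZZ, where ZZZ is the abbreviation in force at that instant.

2023-02-09 08:24 JMM

Query: 2023-02-09 05:24 UTC
Rule 2/2 (JMM, +03:00): 2023-02-09 03:24 UTC ≤ query < +∞
5·60 + 24 + 180 = 504 min
504 = 0·1440 + 504; 504 = 8·60 + 24 → 08:24, same day
→ 2023-02-09 08:24 JMM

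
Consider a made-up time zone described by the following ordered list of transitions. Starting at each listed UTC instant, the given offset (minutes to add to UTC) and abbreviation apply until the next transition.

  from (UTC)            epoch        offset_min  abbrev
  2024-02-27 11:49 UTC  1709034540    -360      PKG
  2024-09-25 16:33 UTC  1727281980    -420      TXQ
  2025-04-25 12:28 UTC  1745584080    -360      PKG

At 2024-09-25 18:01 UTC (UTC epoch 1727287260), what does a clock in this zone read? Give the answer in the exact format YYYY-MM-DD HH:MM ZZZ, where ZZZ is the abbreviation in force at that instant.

2024-09-25 11:01 TXQ

Query: 2024-09-25 18:01 UTC
Rule 2/3 (TXQ, -07:00): 2024-09-25 16:33 UTC ≤ query < 2025-04-25 12:28 UTC
18·60 + 1 - 420 = 661 min
661 = 0·1440 + 661; 661 = 11·60 + 1 → 11:01, same day
→ 2024-09-25 11:01 TXQ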